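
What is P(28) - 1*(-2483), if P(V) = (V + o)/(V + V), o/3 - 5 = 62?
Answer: 139277/56 ≈ 2487.1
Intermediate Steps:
o = 201 (o = 15 + 3*62 = 15 + 186 = 201)
P(V) = (201 + V)/(2*V) (P(V) = (V + 201)/(V + V) = (201 + V)/((2*V)) = (201 + V)*(1/(2*V)) = (201 + V)/(2*V))
P(28) - 1*(-2483) = (1/2)*(201 + 28)/28 - 1*(-2483) = (1/2)*(1/28)*229 + 2483 = 229/56 + 2483 = 139277/56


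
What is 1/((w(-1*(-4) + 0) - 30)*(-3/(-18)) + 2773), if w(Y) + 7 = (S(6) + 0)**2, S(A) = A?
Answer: 6/16637 ≈ 0.00036064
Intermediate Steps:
w(Y) = 29 (w(Y) = -7 + (6 + 0)**2 = -7 + 6**2 = -7 + 36 = 29)
1/((w(-1*(-4) + 0) - 30)*(-3/(-18)) + 2773) = 1/((29 - 30)*(-3/(-18)) + 2773) = 1/(-(-3)*(-1)/18 + 2773) = 1/(-1*1/6 + 2773) = 1/(-1/6 + 2773) = 1/(16637/6) = 6/16637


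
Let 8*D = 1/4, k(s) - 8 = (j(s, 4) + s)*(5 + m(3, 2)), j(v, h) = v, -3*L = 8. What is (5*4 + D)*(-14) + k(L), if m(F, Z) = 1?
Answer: -4871/16 ≈ -304.44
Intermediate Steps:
L = -8/3 (L = -⅓*8 = -8/3 ≈ -2.6667)
k(s) = 8 + 12*s (k(s) = 8 + (s + s)*(5 + 1) = 8 + (2*s)*6 = 8 + 12*s)
D = 1/32 (D = (⅛)/4 = (⅛)*(¼) = 1/32 ≈ 0.031250)
(5*4 + D)*(-14) + k(L) = (5*4 + 1/32)*(-14) + (8 + 12*(-8/3)) = (20 + 1/32)*(-14) + (8 - 32) = (641/32)*(-14) - 24 = -4487/16 - 24 = -4871/16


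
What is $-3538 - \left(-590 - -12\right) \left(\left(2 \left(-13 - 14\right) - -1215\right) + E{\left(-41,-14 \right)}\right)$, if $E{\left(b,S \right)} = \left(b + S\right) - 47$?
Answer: $608564$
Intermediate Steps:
$E{\left(b,S \right)} = -47 + S + b$ ($E{\left(b,S \right)} = \left(S + b\right) - 47 = -47 + S + b$)
$-3538 - \left(-590 - -12\right) \left(\left(2 \left(-13 - 14\right) - -1215\right) + E{\left(-41,-14 \right)}\right) = -3538 - \left(-590 - -12\right) \left(\left(2 \left(-13 - 14\right) - -1215\right) - 102\right) = -3538 - \left(-590 + 12\right) \left(\left(2 \left(-27\right) + 1215\right) - 102\right) = -3538 - - 578 \left(\left(-54 + 1215\right) - 102\right) = -3538 - - 578 \left(1161 - 102\right) = -3538 - \left(-578\right) 1059 = -3538 - -612102 = -3538 + 612102 = 608564$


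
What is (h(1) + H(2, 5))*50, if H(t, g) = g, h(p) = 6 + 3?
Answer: 700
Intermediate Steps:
h(p) = 9
(h(1) + H(2, 5))*50 = (9 + 5)*50 = 14*50 = 700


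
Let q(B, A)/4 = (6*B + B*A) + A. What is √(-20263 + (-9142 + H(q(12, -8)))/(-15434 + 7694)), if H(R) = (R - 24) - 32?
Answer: I*√33717653210/1290 ≈ 142.34*I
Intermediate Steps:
q(B, A) = 4*A + 24*B + 4*A*B (q(B, A) = 4*((6*B + B*A) + A) = 4*((6*B + A*B) + A) = 4*(A + 6*B + A*B) = 4*A + 24*B + 4*A*B)
H(R) = -56 + R (H(R) = (-24 + R) - 32 = -56 + R)
√(-20263 + (-9142 + H(q(12, -8)))/(-15434 + 7694)) = √(-20263 + (-9142 + (-56 + (4*(-8) + 24*12 + 4*(-8)*12)))/(-15434 + 7694)) = √(-20263 + (-9142 + (-56 + (-32 + 288 - 384)))/(-7740)) = √(-20263 + (-9142 + (-56 - 128))*(-1/7740)) = √(-20263 + (-9142 - 184)*(-1/7740)) = √(-20263 - 9326*(-1/7740)) = √(-20263 + 4663/3870) = √(-78413147/3870) = I*√33717653210/1290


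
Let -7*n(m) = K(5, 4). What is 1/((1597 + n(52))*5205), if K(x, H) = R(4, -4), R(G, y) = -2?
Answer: 7/58197105 ≈ 1.2028e-7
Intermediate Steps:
K(x, H) = -2
n(m) = 2/7 (n(m) = -⅐*(-2) = 2/7)
1/((1597 + n(52))*5205) = 1/((1597 + 2/7)*5205) = (1/5205)/(11181/7) = (7/11181)*(1/5205) = 7/58197105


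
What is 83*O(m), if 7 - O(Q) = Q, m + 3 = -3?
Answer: 1079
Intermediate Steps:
m = -6 (m = -3 - 3 = -6)
O(Q) = 7 - Q
83*O(m) = 83*(7 - 1*(-6)) = 83*(7 + 6) = 83*13 = 1079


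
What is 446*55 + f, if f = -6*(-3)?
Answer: 24548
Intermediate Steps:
f = 18
446*55 + f = 446*55 + 18 = 24530 + 18 = 24548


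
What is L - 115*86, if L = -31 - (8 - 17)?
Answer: -9912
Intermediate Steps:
L = -22 (L = -31 - 1*(-9) = -31 + 9 = -22)
L - 115*86 = -22 - 115*86 = -22 - 9890 = -9912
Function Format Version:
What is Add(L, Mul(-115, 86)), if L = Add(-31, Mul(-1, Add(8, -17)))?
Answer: -9912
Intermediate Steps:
L = -22 (L = Add(-31, Mul(-1, -9)) = Add(-31, 9) = -22)
Add(L, Mul(-115, 86)) = Add(-22, Mul(-115, 86)) = Add(-22, -9890) = -9912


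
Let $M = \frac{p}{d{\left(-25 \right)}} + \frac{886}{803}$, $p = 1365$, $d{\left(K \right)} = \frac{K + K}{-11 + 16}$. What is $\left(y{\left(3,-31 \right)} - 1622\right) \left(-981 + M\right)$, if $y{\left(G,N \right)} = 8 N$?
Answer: $\frac{152399305}{73} \approx 2.0877 \cdot 10^{6}$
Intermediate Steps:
$d{\left(K \right)} = \frac{2 K}{5}$
$M = - \frac{217447}{1606}$ ($M = \frac{1365}{\frac{2}{5} \left(-25\right)} + \frac{886}{803} = \frac{1365}{-10} + 886 \cdot \frac{1}{803} = 1365 \left(- \frac{1}{10}\right) + \frac{886}{803} = - \frac{273}{2} + \frac{886}{803} = - \frac{217447}{1606} \approx -135.4$)
$\left(y{\left(3,-31 \right)} - 1622\right) \left(-981 + M\right) = \left(8 \left(-31\right) - 1622\right) \left(-981 - \frac{217447}{1606}\right) = \left(-248 - 1622\right) \left(- \frac{1792933}{1606}\right) = \left(-1870\right) \left(- \frac{1792933}{1606}\right) = \frac{152399305}{73}$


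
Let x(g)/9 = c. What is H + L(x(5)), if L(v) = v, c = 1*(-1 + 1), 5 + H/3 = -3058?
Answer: -9189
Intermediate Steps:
H = -9189 (H = -15 + 3*(-3058) = -15 - 9174 = -9189)
c = 0 (c = 1*0 = 0)
x(g) = 0 (x(g) = 9*0 = 0)
H + L(x(5)) = -9189 + 0 = -9189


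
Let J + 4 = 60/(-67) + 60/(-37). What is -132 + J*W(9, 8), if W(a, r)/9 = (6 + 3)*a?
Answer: -12104952/2479 ≈ -4883.0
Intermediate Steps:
J = -16156/2479 (J = -4 + (60/(-67) + 60/(-37)) = -4 + (60*(-1/67) + 60*(-1/37)) = -4 + (-60/67 - 60/37) = -4 - 6240/2479 = -16156/2479 ≈ -6.5171)
W(a, r) = 81*a (W(a, r) = 9*((6 + 3)*a) = 9*(9*a) = 81*a)
-132 + J*W(9, 8) = -132 - 1308636*9/2479 = -132 - 16156/2479*729 = -132 - 11777724/2479 = -12104952/2479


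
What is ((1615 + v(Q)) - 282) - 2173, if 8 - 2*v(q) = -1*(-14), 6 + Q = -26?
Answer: -843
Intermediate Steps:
Q = -32 (Q = -6 - 26 = -32)
v(q) = -3 (v(q) = 4 - (-1)*(-14)/2 = 4 - ½*14 = 4 - 7 = -3)
((1615 + v(Q)) - 282) - 2173 = ((1615 - 3) - 282) - 2173 = (1612 - 282) - 2173 = 1330 - 2173 = -843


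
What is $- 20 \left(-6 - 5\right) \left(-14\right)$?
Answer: $-3080$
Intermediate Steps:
$- 20 \left(-6 - 5\right) \left(-14\right) = \left(-20\right) \left(-11\right) \left(-14\right) = 220 \left(-14\right) = -3080$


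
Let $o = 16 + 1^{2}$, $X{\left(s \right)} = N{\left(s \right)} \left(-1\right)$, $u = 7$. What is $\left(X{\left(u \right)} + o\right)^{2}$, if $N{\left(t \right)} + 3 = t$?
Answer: $169$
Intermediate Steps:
$N{\left(t \right)} = -3 + t$
$X{\left(s \right)} = 3 - s$ ($X{\left(s \right)} = \left(-3 + s\right) \left(-1\right) = 3 - s$)
$o = 17$ ($o = 16 + 1 = 17$)
$\left(X{\left(u \right)} + o\right)^{2} = \left(\left(3 - 7\right) + 17\right)^{2} = \left(-4 + 17\right)^{2} = 13^{2} = 169$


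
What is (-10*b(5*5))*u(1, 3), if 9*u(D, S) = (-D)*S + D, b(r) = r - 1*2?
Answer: 460/9 ≈ 51.111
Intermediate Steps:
b(r) = -2 + r (b(r) = r - 2 = -2 + r)
u(D, S) = D/9 - D*S/9 (u(D, S) = ((-D)*S + D)/9 = (-D*S + D)/9 = (D - D*S)/9 = D/9 - D*S/9)
(-10*b(5*5))*u(1, 3) = (-10*(-2 + 5*5))*((⅑)*1*(1 - 1*3)) = (-10*(-2 + 25))*((⅑)*1*(1 - 3)) = (-10*23)*((⅑)*1*(-2)) = -230*(-2/9) = 460/9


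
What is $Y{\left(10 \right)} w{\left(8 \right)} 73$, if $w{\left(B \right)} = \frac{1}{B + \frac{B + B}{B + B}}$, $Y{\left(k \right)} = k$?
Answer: $\frac{730}{9} \approx 81.111$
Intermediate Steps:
$w{\left(B \right)} = \frac{1}{1 + B}$ ($w{\left(B \right)} = \frac{1}{B + \frac{2 B}{2 B}} = \frac{1}{B + 2 B \frac{1}{2 B}} = \frac{1}{B + 1} = \frac{1}{1 + B}$)
$Y{\left(10 \right)} w{\left(8 \right)} 73 = \frac{10}{1 + 8} \cdot 73 = \frac{10}{9} \cdot 73 = \frac{730}{9}$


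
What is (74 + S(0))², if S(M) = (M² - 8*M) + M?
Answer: 5476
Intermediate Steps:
S(M) = M² - 7*M
(74 + S(0))² = (74 + 0*(-7 + 0))² = (74 + 0*(-7))² = (74 + 0)² = 74² = 5476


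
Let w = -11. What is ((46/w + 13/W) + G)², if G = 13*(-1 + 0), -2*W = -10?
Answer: 643204/3025 ≈ 212.63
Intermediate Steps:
W = 5 (W = -½*(-10) = 5)
G = -13 (G = 13*(-1) = -13)
((46/w + 13/W) + G)² = ((46/(-11) + 13/5) - 13)² = ((46*(-1/11) + 13*(⅕)) - 13)² = ((-46/11 + 13/5) - 13)² = (-87/55 - 13)² = (-802/55)² = 643204/3025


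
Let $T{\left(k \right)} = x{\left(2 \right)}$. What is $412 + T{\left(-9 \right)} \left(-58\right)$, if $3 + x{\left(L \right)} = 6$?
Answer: $238$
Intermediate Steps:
$x{\left(L \right)} = 3$ ($x{\left(L \right)} = -3 + 6 = 3$)
$T{\left(k \right)} = 3$
$412 + T{\left(-9 \right)} \left(-58\right) = 412 + 3 \left(-58\right) = 412 - 174 = 238$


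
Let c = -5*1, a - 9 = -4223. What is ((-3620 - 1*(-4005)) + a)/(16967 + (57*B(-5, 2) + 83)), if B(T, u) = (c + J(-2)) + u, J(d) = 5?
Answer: -547/2452 ≈ -0.22308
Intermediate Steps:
a = -4214 (a = 9 - 4223 = -4214)
c = -5
B(T, u) = u (B(T, u) = (-5 + 5) + u = 0 + u = u)
((-3620 - 1*(-4005)) + a)/(16967 + (57*B(-5, 2) + 83)) = ((-3620 - 1*(-4005)) - 4214)/(16967 + (57*2 + 83)) = ((-3620 + 4005) - 4214)/(16967 + (114 + 83)) = (385 - 4214)/(16967 + 197) = -3829/17164 = -3829*1/17164 = -547/2452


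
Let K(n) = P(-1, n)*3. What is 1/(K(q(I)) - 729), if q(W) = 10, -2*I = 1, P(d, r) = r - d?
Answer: -1/696 ≈ -0.0014368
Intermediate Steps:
I = -½ (I = -½*1 = -½ ≈ -0.50000)
K(n) = 3 + 3*n (K(n) = (n - 1*(-1))*3 = (n + 1)*3 = (1 + n)*3 = 3 + 3*n)
1/(K(q(I)) - 729) = 1/((3 + 3*10) - 729) = 1/((3 + 30) - 729) = 1/(33 - 729) = 1/(-696) = -1/696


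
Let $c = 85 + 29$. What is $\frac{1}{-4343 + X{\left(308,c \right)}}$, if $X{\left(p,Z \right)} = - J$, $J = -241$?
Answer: $- \frac{1}{4102} \approx -0.00024378$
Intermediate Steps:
$c = 114$
$X{\left(p,Z \right)} = 241$ ($X{\left(p,Z \right)} = \left(-1\right) \left(-241\right) = 241$)
$\frac{1}{-4343 + X{\left(308,c \right)}} = \frac{1}{-4343 + 241} = \frac{1}{-4102} = - \frac{1}{4102}$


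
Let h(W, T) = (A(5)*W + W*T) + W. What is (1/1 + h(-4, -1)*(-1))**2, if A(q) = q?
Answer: 441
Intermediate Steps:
h(W, T) = 6*W + T*W (h(W, T) = (5*W + W*T) + W = (5*W + T*W) + W = 6*W + T*W)
(1/1 + h(-4, -1)*(-1))**2 = (1/1 - 4*(6 - 1)*(-1))**2 = (1 - 4*5*(-1))**2 = (1 - 20*(-1))**2 = (1 + 20)**2 = 21**2 = 441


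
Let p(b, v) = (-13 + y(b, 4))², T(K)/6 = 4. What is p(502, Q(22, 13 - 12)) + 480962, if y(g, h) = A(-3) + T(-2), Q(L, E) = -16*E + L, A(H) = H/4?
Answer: 7697073/16 ≈ 4.8107e+5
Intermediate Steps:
A(H) = H/4 (A(H) = H*(¼) = H/4)
Q(L, E) = L - 16*E
T(K) = 24 (T(K) = 6*4 = 24)
y(g, h) = 93/4 (y(g, h) = (¼)*(-3) + 24 = -¾ + 24 = 93/4)
p(b, v) = 1681/16 (p(b, v) = (-13 + 93/4)² = (41/4)² = 1681/16)
p(502, Q(22, 13 - 12)) + 480962 = 1681/16 + 480962 = 7697073/16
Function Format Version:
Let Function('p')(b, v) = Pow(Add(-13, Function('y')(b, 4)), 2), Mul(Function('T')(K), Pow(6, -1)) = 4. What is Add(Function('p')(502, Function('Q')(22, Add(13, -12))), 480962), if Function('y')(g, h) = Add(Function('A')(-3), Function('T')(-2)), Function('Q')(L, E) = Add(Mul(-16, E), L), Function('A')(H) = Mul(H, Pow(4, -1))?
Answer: Rational(7697073, 16) ≈ 4.8107e+5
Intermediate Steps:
Function('A')(H) = Mul(Rational(1, 4), H) (Function('A')(H) = Mul(H, Rational(1, 4)) = Mul(Rational(1, 4), H))
Function('Q')(L, E) = Add(L, Mul(-16, E))
Function('T')(K) = 24 (Function('T')(K) = Mul(6, 4) = 24)
Function('y')(g, h) = Rational(93, 4) (Function('y')(g, h) = Add(Mul(Rational(1, 4), -3), 24) = Add(Rational(-3, 4), 24) = Rational(93, 4))
Function('p')(b, v) = Rational(1681, 16) (Function('p')(b, v) = Pow(Add(-13, Rational(93, 4)), 2) = Pow(Rational(41, 4), 2) = Rational(1681, 16))
Add(Function('p')(502, Function('Q')(22, Add(13, -12))), 480962) = Add(Rational(1681, 16), 480962) = Rational(7697073, 16)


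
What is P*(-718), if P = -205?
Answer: 147190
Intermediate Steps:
P*(-718) = -205*(-718) = 147190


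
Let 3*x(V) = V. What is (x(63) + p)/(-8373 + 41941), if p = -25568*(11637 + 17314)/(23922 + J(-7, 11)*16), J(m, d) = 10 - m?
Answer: -369855547/406072096 ≈ -0.91081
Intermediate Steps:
x(V) = V/3
p = -370109584/12097 (p = -25568*(11637 + 17314)/(23922 + (10 - 1*(-7))*16) = -25568*28951/(23922 + (10 + 7)*16) = -25568*28951/(23922 + 17*16) = -25568*28951/(23922 + 272) = -25568/(24194*(1/28951)) = -25568/24194/28951 = -25568*28951/24194 = -370109584/12097 ≈ -30595.)
(x(63) + p)/(-8373 + 41941) = ((⅓)*63 - 370109584/12097)/(-8373 + 41941) = (21 - 370109584/12097)/33568 = -369855547/12097*1/33568 = -369855547/406072096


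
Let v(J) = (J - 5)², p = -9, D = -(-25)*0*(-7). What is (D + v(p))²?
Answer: 38416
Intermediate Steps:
D = 0 (D = -5*0*(-7) = 0*(-7) = 0)
v(J) = (-5 + J)²
(D + v(p))² = (0 + (-5 - 9)²)² = (0 + (-14)²)² = (0 + 196)² = 196² = 38416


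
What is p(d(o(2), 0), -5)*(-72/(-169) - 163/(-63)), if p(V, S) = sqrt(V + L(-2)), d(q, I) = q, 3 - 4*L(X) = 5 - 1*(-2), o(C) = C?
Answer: 32083/10647 ≈ 3.0133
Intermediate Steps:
L(X) = -1 (L(X) = 3/4 - (5 - 1*(-2))/4 = 3/4 - (5 + 2)/4 = 3/4 - 1/4*7 = 3/4 - 7/4 = -1)
p(V, S) = sqrt(-1 + V) (p(V, S) = sqrt(V - 1) = sqrt(-1 + V))
p(d(o(2), 0), -5)*(-72/(-169) - 163/(-63)) = sqrt(-1 + 2)*(-72/(-169) - 163/(-63)) = sqrt(1)*(-72*(-1/169) - 163*(-1/63)) = 1*(72/169 + 163/63) = 1*(32083/10647) = 32083/10647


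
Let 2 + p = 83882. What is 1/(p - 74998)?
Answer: 1/8882 ≈ 0.00011259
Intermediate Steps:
p = 83880 (p = -2 + 83882 = 83880)
1/(p - 74998) = 1/(83880 - 74998) = 1/8882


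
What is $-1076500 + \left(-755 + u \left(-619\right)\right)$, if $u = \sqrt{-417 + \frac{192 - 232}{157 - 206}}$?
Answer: $-1077255 - \frac{619 i \sqrt{20393}}{7} \approx -1.0773 \cdot 10^{6} - 12628.0 i$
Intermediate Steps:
$u = \frac{i \sqrt{20393}}{7}$ ($u = \sqrt{-417 - \frac{40}{-49}} = \sqrt{-417 - - \frac{40}{49}} = \sqrt{-417 + \frac{40}{49}} = \sqrt{- \frac{20393}{49}} = \frac{i \sqrt{20393}}{7} \approx 20.401 i$)
$-1076500 + \left(-755 + u \left(-619\right)\right) = -1076500 - \left(755 - \frac{i \sqrt{20393}}{7} \left(-619\right)\right) = -1076500 - \left(755 + \frac{619 i \sqrt{20393}}{7}\right) = -1077255 - \frac{619 i \sqrt{20393}}{7}$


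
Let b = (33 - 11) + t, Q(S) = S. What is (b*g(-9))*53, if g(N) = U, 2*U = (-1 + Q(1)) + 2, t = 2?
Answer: 1272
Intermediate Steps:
b = 24 (b = (33 - 11) + 2 = 22 + 2 = 24)
U = 1 (U = ((-1 + 1) + 2)/2 = (0 + 2)/2 = (1/2)*2 = 1)
g(N) = 1
(b*g(-9))*53 = (24*1)*53 = 24*53 = 1272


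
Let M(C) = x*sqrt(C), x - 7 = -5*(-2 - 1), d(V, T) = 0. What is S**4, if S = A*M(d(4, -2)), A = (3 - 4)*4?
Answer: 0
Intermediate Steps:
A = -4 (A = -1*4 = -4)
x = 22 (x = 7 - 5*(-2 - 1) = 7 - 5*(-3) = 7 + 15 = 22)
M(C) = 22*sqrt(C)
S = 0 (S = -88*sqrt(0) = -88*0 = -4*0 = 0)
S**4 = 0**4 = 0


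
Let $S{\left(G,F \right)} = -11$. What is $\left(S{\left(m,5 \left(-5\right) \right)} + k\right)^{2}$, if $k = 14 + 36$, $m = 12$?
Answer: $1521$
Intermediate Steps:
$k = 50$
$\left(S{\left(m,5 \left(-5\right) \right)} + k\right)^{2} = \left(-11 + 50\right)^{2} = 39^{2} = 1521$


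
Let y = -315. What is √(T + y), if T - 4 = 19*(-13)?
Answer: 3*I*√62 ≈ 23.622*I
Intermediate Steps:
T = -243 (T = 4 + 19*(-13) = 4 - 247 = -243)
√(T + y) = √(-243 - 315) = √(-558) = 3*I*√62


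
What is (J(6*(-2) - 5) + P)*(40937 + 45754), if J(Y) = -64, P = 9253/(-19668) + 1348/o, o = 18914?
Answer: -31466907548231/5636372 ≈ -5.5828e+6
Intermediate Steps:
P = -74249389/186000276 (P = 9253/(-19668) + 1348/18914 = 9253*(-1/19668) + 1348*(1/18914) = -9253/19668 + 674/9457 = -74249389/186000276 ≈ -0.39919)
(J(6*(-2) - 5) + P)*(40937 + 45754) = (-64 - 74249389/186000276)*(40937 + 45754) = -11978267053/186000276*86691 = -31466907548231/5636372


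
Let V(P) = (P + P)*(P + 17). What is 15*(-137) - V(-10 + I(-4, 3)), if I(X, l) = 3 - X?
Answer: -1971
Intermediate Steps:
V(P) = 2*P*(17 + P) (V(P) = (2*P)*(17 + P) = 2*P*(17 + P))
15*(-137) - V(-10 + I(-4, 3)) = 15*(-137) - 2*(-10 + (3 - 1*(-4)))*(17 + (-10 + (3 - 1*(-4)))) = -2055 - 2*(-10 + (3 + 4))*(17 + (-10 + (3 + 4))) = -2055 - 2*(-10 + 7)*(17 + (-10 + 7)) = -2055 - 2*(-3)*(17 - 3) = -2055 - 2*(-3)*14 = -2055 - 1*(-84) = -2055 + 84 = -1971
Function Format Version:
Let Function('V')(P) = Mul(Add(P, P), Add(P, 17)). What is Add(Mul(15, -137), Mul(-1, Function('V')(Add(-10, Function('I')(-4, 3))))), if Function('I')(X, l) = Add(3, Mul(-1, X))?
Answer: -1971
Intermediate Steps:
Function('V')(P) = Mul(2, P, Add(17, P)) (Function('V')(P) = Mul(Mul(2, P), Add(17, P)) = Mul(2, P, Add(17, P)))
Add(Mul(15, -137), Mul(-1, Function('V')(Add(-10, Function('I')(-4, 3))))) = Add(Mul(15, -137), Mul(-1, Mul(2, Add(-10, Add(3, Mul(-1, -4))), Add(17, Add(-10, Add(3, Mul(-1, -4))))))) = Add(-2055, Mul(-1, Mul(2, Add(-10, Add(3, 4)), Add(17, Add(-10, Add(3, 4)))))) = Add(-2055, Mul(-1, Mul(2, Add(-10, 7), Add(17, Add(-10, 7))))) = Add(-2055, Mul(-1, Mul(2, -3, Add(17, -3)))) = Add(-2055, Mul(-1, Mul(2, -3, 14))) = Add(-2055, Mul(-1, -84)) = Add(-2055, 84) = -1971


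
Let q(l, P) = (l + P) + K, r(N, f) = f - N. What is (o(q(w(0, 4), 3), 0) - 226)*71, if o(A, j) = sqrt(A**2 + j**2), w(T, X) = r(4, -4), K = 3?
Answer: -15904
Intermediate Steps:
w(T, X) = -8 (w(T, X) = -4 - 1*4 = -4 - 4 = -8)
q(l, P) = 3 + P + l (q(l, P) = (l + P) + 3 = (P + l) + 3 = 3 + P + l)
(o(q(w(0, 4), 3), 0) - 226)*71 = (sqrt((3 + 3 - 8)**2 + 0**2) - 226)*71 = (sqrt((-2)**2 + 0) - 226)*71 = (sqrt(4 + 0) - 226)*71 = (sqrt(4) - 226)*71 = (2 - 226)*71 = -224*71 = -15904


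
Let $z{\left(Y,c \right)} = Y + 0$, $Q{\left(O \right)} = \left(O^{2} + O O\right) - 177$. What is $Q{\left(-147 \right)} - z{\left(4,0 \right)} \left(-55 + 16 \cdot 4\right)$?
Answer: $43005$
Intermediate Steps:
$Q{\left(O \right)} = -177 + 2 O^{2}$ ($Q{\left(O \right)} = \left(O^{2} + O^{2}\right) - 177 = 2 O^{2} - 177 = -177 + 2 O^{2}$)
$z{\left(Y,c \right)} = Y$
$Q{\left(-147 \right)} - z{\left(4,0 \right)} \left(-55 + 16 \cdot 4\right) = \left(-177 + 2 \left(-147\right)^{2}\right) - 4 \left(-55 + 16 \cdot 4\right) = \left(-177 + 2 \cdot 21609\right) - 4 \left(-55 + 64\right) = \left(-177 + 43218\right) - 4 \cdot 9 = 43041 - 36 = 43005$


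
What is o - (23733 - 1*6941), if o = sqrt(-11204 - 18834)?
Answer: -16792 + I*sqrt(30038) ≈ -16792.0 + 173.31*I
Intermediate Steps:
o = I*sqrt(30038) (o = sqrt(-30038) = I*sqrt(30038) ≈ 173.31*I)
o - (23733 - 1*6941) = I*sqrt(30038) - (23733 - 1*6941) = I*sqrt(30038) - (23733 - 6941) = I*sqrt(30038) - 1*16792 = I*sqrt(30038) - 16792 = -16792 + I*sqrt(30038)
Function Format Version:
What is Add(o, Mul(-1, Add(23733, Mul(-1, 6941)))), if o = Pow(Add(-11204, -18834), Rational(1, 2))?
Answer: Add(-16792, Mul(I, Pow(30038, Rational(1, 2)))) ≈ Add(-16792., Mul(173.31, I))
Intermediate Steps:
o = Mul(I, Pow(30038, Rational(1, 2))) (o = Pow(-30038, Rational(1, 2)) = Mul(I, Pow(30038, Rational(1, 2))) ≈ Mul(173.31, I))
Add(o, Mul(-1, Add(23733, Mul(-1, 6941)))) = Add(Mul(I, Pow(30038, Rational(1, 2))), Mul(-1, Add(23733, Mul(-1, 6941)))) = Add(Mul(I, Pow(30038, Rational(1, 2))), Mul(-1, Add(23733, -6941))) = Add(Mul(I, Pow(30038, Rational(1, 2))), Mul(-1, 16792)) = Add(Mul(I, Pow(30038, Rational(1, 2))), -16792) = Add(-16792, Mul(I, Pow(30038, Rational(1, 2))))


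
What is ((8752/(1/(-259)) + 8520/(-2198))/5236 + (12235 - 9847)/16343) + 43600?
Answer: 1014900009592569/23510892713 ≈ 43167.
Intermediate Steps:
((8752/(1/(-259)) + 8520/(-2198))/5236 + (12235 - 9847)/16343) + 43600 = ((8752/(-1/259) + 8520*(-1/2198))*(1/5236) + 2388*(1/16343)) + 43600 = ((8752*(-259) - 4260/1099)*(1/5236) + 2388/16343) + 43600 = ((-2266768 - 4260/1099)*(1/5236) + 2388/16343) + 43600 = (-2491182292/1099*1/5236 + 2388/16343) + 43600 = (-622795573/1438591 + 2388/16343) + 43600 = -10174912694231/23510892713 + 43600 = 1014900009592569/23510892713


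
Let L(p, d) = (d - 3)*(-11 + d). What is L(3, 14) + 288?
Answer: 321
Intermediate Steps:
L(p, d) = (-11 + d)*(-3 + d) (L(p, d) = (-3 + d)*(-11 + d) = (-11 + d)*(-3 + d))
L(3, 14) + 288 = (33 + 14² - 14*14) + 288 = (33 + 196 - 196) + 288 = 33 + 288 = 321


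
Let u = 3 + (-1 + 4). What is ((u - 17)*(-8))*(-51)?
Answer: -4488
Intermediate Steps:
u = 6 (u = 3 + 3 = 6)
((u - 17)*(-8))*(-51) = ((6 - 17)*(-8))*(-51) = -11*(-8)*(-51) = 88*(-51) = -4488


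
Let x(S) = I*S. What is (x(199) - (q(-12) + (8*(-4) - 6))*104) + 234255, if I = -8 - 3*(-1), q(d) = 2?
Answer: 237004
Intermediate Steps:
I = -5 (I = -8 + 3 = -5)
x(S) = -5*S
(x(199) - (q(-12) + (8*(-4) - 6))*104) + 234255 = (-5*199 - (2 + (8*(-4) - 6))*104) + 234255 = (-995 - (2 + (-32 - 6))*104) + 234255 = (-995 - (2 - 38)*104) + 234255 = (-995 - (-36)*104) + 234255 = (-995 - 1*(-3744)) + 234255 = (-995 + 3744) + 234255 = 2749 + 234255 = 237004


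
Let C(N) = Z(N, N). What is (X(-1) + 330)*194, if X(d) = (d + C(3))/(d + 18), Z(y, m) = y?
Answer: 1088728/17 ≈ 64043.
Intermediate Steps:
C(N) = N
X(d) = (3 + d)/(18 + d) (X(d) = (d + 3)/(d + 18) = (3 + d)/(18 + d))
(X(-1) + 330)*194 = ((3 - 1)/(18 - 1) + 330)*194 = (2/17 + 330)*194 = (5612/17)*194 = 1088728/17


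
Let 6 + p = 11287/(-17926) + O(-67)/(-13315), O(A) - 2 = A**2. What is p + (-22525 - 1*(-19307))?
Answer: -769750232631/238684690 ≈ -3225.0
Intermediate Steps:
O(A) = 2 + A**2
p = -1662900211/238684690 (p = -6 + (11287/(-17926) + (2 + (-67)**2)/(-13315)) = -6 + (11287*(-1/17926) + (2 + 4489)*(-1/13315)) = -6 + (-11287/17926 + 4491*(-1/13315)) = -6 + (-11287/17926 - 4491/13315) = -6 - 230792071/238684690 = -1662900211/238684690 ≈ -6.9669)
p + (-22525 - 1*(-19307)) = -1662900211/238684690 + (-22525 - 1*(-19307)) = -1662900211/238684690 + (-22525 + 19307) = -1662900211/238684690 - 3218 = -769750232631/238684690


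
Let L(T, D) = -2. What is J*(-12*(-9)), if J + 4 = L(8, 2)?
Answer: -648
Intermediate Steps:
J = -6 (J = -4 - 2 = -6)
J*(-12*(-9)) = -(-72)*(-9) = -6*108 = -648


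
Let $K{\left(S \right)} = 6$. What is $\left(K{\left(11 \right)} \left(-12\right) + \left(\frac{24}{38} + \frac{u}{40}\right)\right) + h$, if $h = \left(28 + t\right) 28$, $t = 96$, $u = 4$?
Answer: $\frac{646139}{190} \approx 3400.7$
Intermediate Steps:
$h = 3472$ ($h = \left(28 + 96\right) 28 = 124 \cdot 28 = 3472$)
$\left(K{\left(11 \right)} \left(-12\right) + \left(\frac{24}{38} + \frac{u}{40}\right)\right) + h = \left(6 \left(-12\right) + \left(\frac{24}{38} + \frac{4}{40}\right)\right) + 3472 = \left(-72 + \left(24 \cdot \frac{1}{38} + 4 \cdot \frac{1}{40}\right)\right) + 3472 = \left(-72 + \left(\frac{12}{19} + \frac{1}{10}\right)\right) + 3472 = \left(-72 + \frac{139}{190}\right) + 3472 = - \frac{13541}{190} + 3472 = \frac{646139}{190}$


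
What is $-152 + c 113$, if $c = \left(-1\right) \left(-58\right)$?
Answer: $6402$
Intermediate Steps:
$c = 58$
$-152 + c 113 = -152 + 58 \cdot 113 = -152 + 6554 = 6402$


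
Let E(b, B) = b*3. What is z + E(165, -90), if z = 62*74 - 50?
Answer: 5033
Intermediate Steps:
E(b, B) = 3*b
z = 4538 (z = 4588 - 50 = 4538)
z + E(165, -90) = 4538 + 3*165 = 4538 + 495 = 5033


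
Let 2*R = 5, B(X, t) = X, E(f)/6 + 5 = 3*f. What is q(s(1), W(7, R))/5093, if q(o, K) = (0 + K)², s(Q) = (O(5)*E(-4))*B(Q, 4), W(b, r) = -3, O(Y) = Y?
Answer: 9/5093 ≈ 0.0017671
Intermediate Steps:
E(f) = -30 + 18*f (E(f) = -30 + 6*(3*f) = -30 + 18*f)
R = 5/2 (R = (½)*5 = 5/2 ≈ 2.5000)
s(Q) = -510*Q (s(Q) = (5*(-30 + 18*(-4)))*Q = (5*(-30 - 72))*Q = (5*(-102))*Q = -510*Q)
q(o, K) = K²
q(s(1), W(7, R))/5093 = (-3)²/5093 = 9*(1/5093) = 9/5093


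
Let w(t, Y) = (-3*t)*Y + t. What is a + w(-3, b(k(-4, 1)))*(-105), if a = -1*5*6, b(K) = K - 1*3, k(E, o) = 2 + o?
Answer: 285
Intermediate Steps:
b(K) = -3 + K (b(K) = K - 3 = -3 + K)
w(t, Y) = t - 3*Y*t (w(t, Y) = -3*Y*t + t = t - 3*Y*t)
a = -30 (a = -5*6 = -30)
a + w(-3, b(k(-4, 1)))*(-105) = -30 - 3*(1 - 3*(-3 + (2 + 1)))*(-105) = -30 - 3*(1 - 3*(-3 + 3))*(-105) = -30 - 3*(1 - 3*0)*(-105) = -30 - 3*(1 + 0)*(-105) = -30 - 3*1*(-105) = -30 - 3*(-105) = -30 + 315 = 285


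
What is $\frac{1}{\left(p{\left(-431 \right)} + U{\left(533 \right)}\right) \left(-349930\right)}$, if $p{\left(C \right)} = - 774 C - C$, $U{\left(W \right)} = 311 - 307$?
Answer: $- \frac{1}{116886767970} \approx -8.5553 \cdot 10^{-12}$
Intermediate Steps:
$U{\left(W \right)} = 4$
$p{\left(C \right)} = - 775 C$
$\frac{1}{\left(p{\left(-431 \right)} + U{\left(533 \right)}\right) \left(-349930\right)} = \frac{1}{\left(\left(-775\right) \left(-431\right) + 4\right) \left(-349930\right)} = \frac{1}{334025 + 4} \left(- \frac{1}{349930}\right) = \frac{1}{334029} \left(- \frac{1}{349930}\right) = - \frac{1}{116886767970}$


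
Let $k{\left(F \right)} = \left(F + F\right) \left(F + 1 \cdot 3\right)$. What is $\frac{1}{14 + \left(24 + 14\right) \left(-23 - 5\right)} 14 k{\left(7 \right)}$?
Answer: $- \frac{28}{15} \approx -1.8667$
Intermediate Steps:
$k{\left(F \right)} = 2 F \left(3 + F\right)$ ($k{\left(F \right)} = 2 F \left(F + 3\right) = 2 F \left(3 + F\right)$)
$\frac{1}{14 + \left(24 + 14\right) \left(-23 - 5\right)} 14 k{\left(7 \right)} = \frac{1}{14 + \left(24 + 14\right) \left(-23 - 5\right)} 14 \cdot 2 \cdot 7 \left(3 + 7\right) = \frac{1}{14 + 38 \left(-28\right)} 14 \cdot 2 \cdot 7 \cdot 10 = \frac{1}{14 - 1064} \cdot 14 \cdot 140 = \frac{1}{-1050} \cdot 14 \cdot 140 = \left(- \frac{1}{1050}\right) 14 \cdot 140 = \left(- \frac{1}{75}\right) 140 = - \frac{28}{15}$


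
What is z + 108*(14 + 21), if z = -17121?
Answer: -13341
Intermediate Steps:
z + 108*(14 + 21) = -17121 + 108*(14 + 21) = -17121 + 108*35 = -17121 + 3780 = -13341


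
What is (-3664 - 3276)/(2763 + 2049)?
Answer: -1735/1203 ≈ -1.4422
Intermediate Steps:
(-3664 - 3276)/(2763 + 2049) = -6940/4812 = -6940*1/4812 = -1735/1203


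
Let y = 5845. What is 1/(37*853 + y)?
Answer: 1/37406 ≈ 2.6734e-5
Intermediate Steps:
1/(37*853 + y) = 1/(37*853 + 5845) = 1/(31561 + 5845) = 1/37406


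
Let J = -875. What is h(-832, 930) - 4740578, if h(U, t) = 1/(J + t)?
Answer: -260731789/55 ≈ -4.7406e+6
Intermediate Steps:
h(U, t) = 1/(-875 + t)
h(-832, 930) - 4740578 = 1/(-875 + 930) - 4740578 = 1/55 - 4740578 = -260731789/55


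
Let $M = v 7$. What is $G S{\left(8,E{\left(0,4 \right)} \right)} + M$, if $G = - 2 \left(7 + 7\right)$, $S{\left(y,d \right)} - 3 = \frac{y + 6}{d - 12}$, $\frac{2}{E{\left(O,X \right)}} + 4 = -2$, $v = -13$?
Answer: $- \frac{5299}{37} \approx -143.22$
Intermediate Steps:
$E{\left(O,X \right)} = - \frac{1}{3}$ ($E{\left(O,X \right)} = \frac{2}{-4 - 2} = \frac{2}{-6} = 2 \left(- \frac{1}{6}\right) = - \frac{1}{3}$)
$S{\left(y,d \right)} = 3 + \frac{6 + y}{-12 + d}$ ($S{\left(y,d \right)} = 3 + \frac{y + 6}{d - 12} = 3 + \frac{6 + y}{-12 + d}$)
$G = -28$ ($G = \left(-2\right) 14 = -28$)
$M = -91$ ($M = \left(-13\right) 7 = -91$)
$G S{\left(8,E{\left(0,4 \right)} \right)} + M = - 28 \frac{-30 + 8 + 3 \left(- \frac{1}{3}\right)}{-12 - \frac{1}{3}} - 91 = - 28 \frac{-30 + 8 - 1}{- \frac{37}{3}} - 91 = - 28 \left(\left(- \frac{3}{37}\right) \left(-23\right)\right) - 91 = \left(-28\right) \frac{69}{37} - 91 = - \frac{1932}{37} - 91 = - \frac{5299}{37}$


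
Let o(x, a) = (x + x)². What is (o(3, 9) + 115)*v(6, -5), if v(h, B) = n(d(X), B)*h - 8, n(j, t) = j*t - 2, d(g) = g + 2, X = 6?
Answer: -39260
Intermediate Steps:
d(g) = 2 + g
n(j, t) = -2 + j*t
o(x, a) = 4*x² (o(x, a) = (2*x)² = 4*x²)
v(h, B) = -8 + h*(-2 + 8*B) (v(h, B) = (-2 + (2 + 6)*B)*h - 8 = (-2 + 8*B)*h - 8 = h*(-2 + 8*B) - 8 = -8 + h*(-2 + 8*B))
(o(3, 9) + 115)*v(6, -5) = (4*3² + 115)*(-8 + 2*6*(-1 + 4*(-5))) = (4*9 + 115)*(-8 + 2*6*(-1 - 20)) = (36 + 115)*(-8 + 2*6*(-21)) = 151*(-8 - 252) = 151*(-260) = -39260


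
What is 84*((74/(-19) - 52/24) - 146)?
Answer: -242690/19 ≈ -12773.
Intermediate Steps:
84*((74/(-19) - 52/24) - 146) = 84*((74*(-1/19) - 52*1/24) - 146) = 84*((-74/19 - 13/6) - 146) = 84*(-691/114 - 146) = 84*(-17335/114) = -242690/19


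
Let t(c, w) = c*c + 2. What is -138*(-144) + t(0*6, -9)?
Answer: 19874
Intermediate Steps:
t(c, w) = 2 + c² (t(c, w) = c² + 2 = 2 + c²)
-138*(-144) + t(0*6, -9) = -138*(-144) + (2 + (0*6)²) = 19872 + (2 + 0²) = 19872 + (2 + 0) = 19872 + 2 = 19874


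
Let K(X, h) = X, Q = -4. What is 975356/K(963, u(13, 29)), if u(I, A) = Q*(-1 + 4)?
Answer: 975356/963 ≈ 1012.8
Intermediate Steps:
u(I, A) = -12 (u(I, A) = -4*(-1 + 4) = -4*3 = -12)
975356/K(963, u(13, 29)) = 975356/963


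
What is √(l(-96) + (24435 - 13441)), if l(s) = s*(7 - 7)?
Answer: √10994 ≈ 104.85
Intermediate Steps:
l(s) = 0 (l(s) = s*0 = 0)
√(l(-96) + (24435 - 13441)) = √(0 + (24435 - 13441)) = √(0 + 10994) = √10994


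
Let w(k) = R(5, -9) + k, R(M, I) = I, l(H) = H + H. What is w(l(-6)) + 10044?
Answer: 10023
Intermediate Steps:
l(H) = 2*H
w(k) = -9 + k
w(l(-6)) + 10044 = (-9 + 2*(-6)) + 10044 = (-9 - 12) + 10044 = -21 + 10044 = 10023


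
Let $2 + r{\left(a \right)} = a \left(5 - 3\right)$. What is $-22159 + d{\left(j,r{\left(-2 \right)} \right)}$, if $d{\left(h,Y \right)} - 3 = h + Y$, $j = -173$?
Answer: $-22335$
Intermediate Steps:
$r{\left(a \right)} = -2 + 2 a$ ($r{\left(a \right)} = -2 + a \left(5 - 3\right) = -2 + a 2 = -2 + 2 a$)
$d{\left(h,Y \right)} = 3 + Y + h$ ($d{\left(h,Y \right)} = 3 + \left(h + Y\right) = 3 + \left(Y + h\right) = 3 + Y + h$)
$-22159 + d{\left(j,r{\left(-2 \right)} \right)} = -22159 + \left(3 + \left(-2 + 2 \left(-2\right)\right) - 173\right) = -22159 - 176 = -22335$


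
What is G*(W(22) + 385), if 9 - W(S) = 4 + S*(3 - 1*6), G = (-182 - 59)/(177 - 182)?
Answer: 109896/5 ≈ 21979.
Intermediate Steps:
G = 241/5 (G = -241/(-5) = -241*(-1/5) = 241/5 ≈ 48.200)
W(S) = 5 + 3*S (W(S) = 9 - (4 + S*(3 - 1*6)) = 9 - (4 + S*(3 - 6)) = 9 - (4 + S*(-3)) = 9 - (4 - 3*S) = 9 + (-4 + 3*S) = 5 + 3*S)
G*(W(22) + 385) = 241*((5 + 3*22) + 385)/5 = 241*((5 + 66) + 385)/5 = 241*(71 + 385)/5 = (241/5)*456 = 109896/5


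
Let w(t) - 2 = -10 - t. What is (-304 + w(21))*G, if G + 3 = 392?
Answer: -129537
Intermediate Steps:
G = 389 (G = -3 + 392 = 389)
w(t) = -8 - t (w(t) = 2 + (-10 - t) = -8 - t)
(-304 + w(21))*G = (-304 + (-8 - 1*21))*389 = (-304 + (-8 - 21))*389 = (-304 - 29)*389 = -333*389 = -129537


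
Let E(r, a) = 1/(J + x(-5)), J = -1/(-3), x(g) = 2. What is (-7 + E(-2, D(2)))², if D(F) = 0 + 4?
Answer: 2116/49 ≈ 43.184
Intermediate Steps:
D(F) = 4
J = ⅓ (J = -1*(-⅓) = ⅓ ≈ 0.33333)
E(r, a) = 3/7 (E(r, a) = 1/(⅓ + 2) = 1/(7/3) = 3/7)
(-7 + E(-2, D(2)))² = (-7 + 3/7)² = (-46/7)² = 2116/49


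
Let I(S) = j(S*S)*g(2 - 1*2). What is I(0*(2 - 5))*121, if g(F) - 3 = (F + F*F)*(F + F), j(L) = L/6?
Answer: 0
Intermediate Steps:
j(L) = L/6 (j(L) = L*(⅙) = L/6)
g(F) = 3 + 2*F*(F + F²) (g(F) = 3 + (F + F*F)*(F + F) = 3 + (F + F²)*(2*F) = 3 + 2*F*(F + F²))
I(S) = S²/2 (I(S) = ((S*S)/6)*(3 + 2*(2 - 1*2)² + 2*(2 - 1*2)³) = (S²/6)*(3 + 2*(2 - 2)² + 2*(2 - 2)³) = (S²/6)*(3 + 2*0² + 2*0³) = (S²/6)*(3 + 2*0 + 2*0) = (S²/6)*(3 + 0 + 0) = (S²/6)*3 = S²/2)
I(0*(2 - 5))*121 = ((0*(2 - 5))²/2)*121 = ((0*(-3))²/2)*121 = ((½)*0²)*121 = ((½)*0)*121 = 0*121 = 0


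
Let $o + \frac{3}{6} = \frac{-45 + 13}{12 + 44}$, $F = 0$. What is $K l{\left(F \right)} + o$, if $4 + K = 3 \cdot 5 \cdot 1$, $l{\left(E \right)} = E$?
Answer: $- \frac{15}{14} \approx -1.0714$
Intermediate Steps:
$o = - \frac{15}{14}$ ($o = - \frac{1}{2} + \frac{-45 + 13}{12 + 44} = - \frac{1}{2} - \frac{32}{56} = - \frac{1}{2} - \frac{4}{7} = - \frac{15}{14} \approx -1.0714$)
$K = 11$ ($K = -4 + 3 \cdot 5 \cdot 1 = -4 + 15 \cdot 1 = -4 + 15 = 11$)
$K l{\left(F \right)} + o = 11 \cdot 0 - \frac{15}{14} = 0 - \frac{15}{14} = - \frac{15}{14}$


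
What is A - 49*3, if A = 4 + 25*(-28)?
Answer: -843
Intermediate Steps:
A = -696 (A = 4 - 700 = -696)
A - 49*3 = -696 - 49*3 = -696 - 147 = -843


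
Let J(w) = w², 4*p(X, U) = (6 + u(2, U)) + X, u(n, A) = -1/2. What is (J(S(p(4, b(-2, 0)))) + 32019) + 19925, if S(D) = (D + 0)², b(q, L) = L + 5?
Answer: 212892945/4096 ≈ 51976.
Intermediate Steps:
u(n, A) = -½ (u(n, A) = -1*½ = -½)
b(q, L) = 5 + L
p(X, U) = 11/8 + X/4 (p(X, U) = ((6 - ½) + X)/4 = (11/2 + X)/4 = 11/8 + X/4)
S(D) = D²
(J(S(p(4, b(-2, 0)))) + 32019) + 19925 = (((11/8 + (¼)*4)²)² + 32019) + 19925 = (((11/8 + 1)²)² + 32019) + 19925 = (((19/8)²)² + 32019) + 19925 = ((361/64)² + 32019) + 19925 = (130321/4096 + 32019) + 19925 = 131280145/4096 + 19925 = 212892945/4096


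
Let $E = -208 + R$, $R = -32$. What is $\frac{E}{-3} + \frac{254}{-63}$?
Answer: $\frac{4786}{63} \approx 75.968$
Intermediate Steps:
$E = -240$ ($E = -208 - 32 = -240$)
$\frac{E}{-3} + \frac{254}{-63} = - \frac{240}{-3} + \frac{254}{-63} = \left(-240\right) \left(- \frac{1}{3}\right) + 254 \left(- \frac{1}{63}\right) = 80 - \frac{254}{63} = \frac{4786}{63}$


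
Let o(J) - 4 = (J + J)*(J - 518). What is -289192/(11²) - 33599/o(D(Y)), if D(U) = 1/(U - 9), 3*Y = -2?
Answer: -30462568527/11315194 ≈ -2692.2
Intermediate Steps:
Y = -⅔ (Y = (⅓)*(-2) = -⅔ ≈ -0.66667)
D(U) = 1/(-9 + U)
o(J) = 4 + 2*J*(-518 + J) (o(J) = 4 + (J + J)*(J - 518) = 4 + (2*J)*(-518 + J) = 4 + 2*J*(-518 + J))
-289192/(11²) - 33599/o(D(Y)) = -289192/(11²) - 33599/(4 - 1036/(-9 - ⅔) + 2*(1/(-9 - ⅔))²) = -289192/121 - 33599/(4 - 1036/(-29/3) + 2*(1/(-29/3))²) = -289192*1/121 - 33599/(4 - 1036*(-3/29) + 2*(-3/29)²) = -289192/121 - 33599/(4 + 3108/29 + 2*(9/841)) = -289192/121 - 33599/(4 + 3108/29 + 18/841) = -289192/121 - 33599/93514/841 = -289192/121 - 33599*841/93514 = -289192/121 - 28256759/93514 = -30462568527/11315194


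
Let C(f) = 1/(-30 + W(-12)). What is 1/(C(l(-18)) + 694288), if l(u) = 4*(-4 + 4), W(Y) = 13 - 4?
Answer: 21/14580047 ≈ 1.4403e-6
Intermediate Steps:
W(Y) = 9
l(u) = 0 (l(u) = 4*0 = 0)
C(f) = -1/21 (C(f) = 1/(-30 + 9) = 1/(-21) = -1/21)
1/(C(l(-18)) + 694288) = 1/(-1/21 + 694288) = 1/(14580047/21) = 21/14580047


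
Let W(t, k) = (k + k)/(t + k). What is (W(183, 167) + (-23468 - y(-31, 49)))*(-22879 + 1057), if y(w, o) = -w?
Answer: 89735511876/175 ≈ 5.1277e+8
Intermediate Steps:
W(t, k) = 2*k/(k + t) (W(t, k) = (2*k)/(k + t) = 2*k/(k + t))
(W(183, 167) + (-23468 - y(-31, 49)))*(-22879 + 1057) = (2*167/(167 + 183) + (-23468 - (-1)*(-31)))*(-22879 + 1057) = (2*167/350 + (-23468 - 1*31))*(-21822) = (2*167*(1/350) + (-23468 - 31))*(-21822) = (167/175 - 23499)*(-21822) = -4112158/175*(-21822) = 89735511876/175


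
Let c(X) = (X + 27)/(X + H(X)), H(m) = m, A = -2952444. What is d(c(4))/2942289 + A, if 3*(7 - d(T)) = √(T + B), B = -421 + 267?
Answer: -1240991929187/420327 - I*√2402/35307468 ≈ -2.9524e+6 - 1.3881e-6*I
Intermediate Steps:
B = -154
c(X) = (27 + X)/(2*X) (c(X) = (X + 27)/(X + X) = (27 + X)/((2*X)) = (27 + X)*(1/(2*X)) = (27 + X)/(2*X))
d(T) = 7 - √(-154 + T)/3 (d(T) = 7 - √(T - 154)/3 = 7 - √(-154 + T)/3)
d(c(4))/2942289 + A = (7 - √(-154 + (½)*(27 + 4)/4)/3)/2942289 - 2952444 = (7 - √(-154 + (½)*(¼)*31)/3)*(1/2942289) - 2952444 = (7 - √(-154 + 31/8)/3)*(1/2942289) - 2952444 = (7 - I*√2402/12)*(1/2942289) - 2952444 = (1/420327 - I*√2402/35307468) - 2952444 = -1240991929187/420327 - I*√2402/35307468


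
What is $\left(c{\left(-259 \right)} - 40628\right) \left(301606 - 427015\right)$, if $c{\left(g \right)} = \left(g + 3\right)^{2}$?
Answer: $-3123687372$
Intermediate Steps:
$c{\left(g \right)} = \left(3 + g\right)^{2}$
$\left(c{\left(-259 \right)} - 40628\right) \left(301606 - 427015\right) = \left(\left(3 - 259\right)^{2} - 40628\right) \left(301606 - 427015\right) = \left(\left(-256\right)^{2} - 40628\right) \left(-125409\right) = \left(65536 - 40628\right) \left(-125409\right) = 24908 \left(-125409\right) = -3123687372$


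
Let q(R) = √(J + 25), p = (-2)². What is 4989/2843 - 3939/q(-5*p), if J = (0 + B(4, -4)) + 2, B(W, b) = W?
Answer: 4989/2843 - 3939*√31/31 ≈ -705.71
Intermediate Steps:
p = 4
J = 6 (J = (0 + 4) + 2 = 4 + 2 = 6)
q(R) = √31 (q(R) = √(6 + 25) = √31)
4989/2843 - 3939/q(-5*p) = 4989/2843 - 3939*√31/31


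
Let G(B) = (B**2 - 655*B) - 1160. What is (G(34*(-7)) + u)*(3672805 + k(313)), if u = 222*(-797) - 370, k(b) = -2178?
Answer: 125058261890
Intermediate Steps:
G(B) = -1160 + B**2 - 655*B
u = -177304 (u = -176934 - 370 = -177304)
(G(34*(-7)) + u)*(3672805 + k(313)) = ((-1160 + (34*(-7))**2 - 22270*(-7)) - 177304)*(3672805 - 2178) = ((-1160 + (-238)**2 - 655*(-238)) - 177304)*3670627 = ((-1160 + 56644 + 155890) - 177304)*3670627 = (211374 - 177304)*3670627 = 34070*3670627 = 125058261890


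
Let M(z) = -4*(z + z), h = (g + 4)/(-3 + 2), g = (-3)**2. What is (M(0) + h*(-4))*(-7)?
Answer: -364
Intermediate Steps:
g = 9
h = -13 (h = (9 + 4)/(-3 + 2) = 13/(-1) = 13*(-1) = -13)
M(z) = -8*z
(M(0) + h*(-4))*(-7) = (-8*0 - 13*(-4))*(-7) = (0 + 52)*(-7) = 52*(-7) = -364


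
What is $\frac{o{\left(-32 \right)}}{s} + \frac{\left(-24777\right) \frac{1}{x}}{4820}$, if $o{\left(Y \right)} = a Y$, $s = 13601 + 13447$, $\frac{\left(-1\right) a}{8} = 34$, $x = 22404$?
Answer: $\frac{39135463201}{121701664560} \approx 0.32157$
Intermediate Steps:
$a = -272$ ($a = \left(-8\right) 34 = -272$)
$s = 27048$
$o{\left(Y \right)} = - 272 Y$
$\frac{o{\left(-32 \right)}}{s} + \frac{\left(-24777\right) \frac{1}{x}}{4820} = \frac{\left(-272\right) \left(-32\right)}{27048} + \frac{\left(-24777\right) \frac{1}{22404}}{4820} = 8704 \cdot \frac{1}{27048} + \left(-24777\right) \frac{1}{22404} \cdot \frac{1}{4820} = \frac{1088}{3381} - \frac{8259}{35995760} = \frac{39135463201}{121701664560}$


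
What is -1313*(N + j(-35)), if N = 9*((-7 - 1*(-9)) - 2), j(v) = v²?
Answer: -1608425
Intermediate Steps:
N = 0 (N = 9*((-7 + 9) - 2) = 9*(2 - 2) = 9*0 = 0)
-1313*(N + j(-35)) = -1313*(0 + (-35)²) = -1313*(0 + 1225) = -1313*1225 = -1608425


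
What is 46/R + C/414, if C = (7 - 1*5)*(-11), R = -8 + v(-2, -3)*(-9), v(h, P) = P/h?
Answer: -19517/8901 ≈ -2.1927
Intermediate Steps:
R = -43/2 (R = -8 - 3/(-2)*(-9) = -8 - 3*(-1/2)*(-9) = -8 + (3/2)*(-9) = -8 - 27/2 = -43/2 ≈ -21.500)
C = -22 (C = (7 - 5)*(-11) = 2*(-11) = -22)
46/R + C/414 = 46/(-43/2) - 22/414 = 46*(-2/43) - 22*1/414 = -92/43 - 11/207 = -19517/8901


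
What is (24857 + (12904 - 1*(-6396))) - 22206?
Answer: 21951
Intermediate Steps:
(24857 + (12904 - 1*(-6396))) - 22206 = (24857 + (12904 + 6396)) - 22206 = (24857 + 19300) - 22206 = 44157 - 22206 = 21951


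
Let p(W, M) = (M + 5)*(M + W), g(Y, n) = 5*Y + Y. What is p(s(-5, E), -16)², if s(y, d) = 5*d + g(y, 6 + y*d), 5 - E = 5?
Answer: 256036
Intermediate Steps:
E = 0 (E = 5 - 1*5 = 5 - 5 = 0)
g(Y, n) = 6*Y
s(y, d) = 5*d + 6*y
p(W, M) = (5 + M)*(M + W)
p(s(-5, E), -16)² = ((-16)² + 5*(-16) + 5*(5*0 + 6*(-5)) - 16*(5*0 + 6*(-5)))² = (256 - 80 + 5*(0 - 30) - 16*(0 - 30))² = (256 - 80 + 5*(-30) - 16*(-30))² = (256 - 80 - 150 + 480)² = 506² = 256036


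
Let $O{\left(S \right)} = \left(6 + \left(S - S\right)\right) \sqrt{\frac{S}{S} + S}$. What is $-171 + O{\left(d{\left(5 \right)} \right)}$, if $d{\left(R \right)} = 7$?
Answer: $-171 + 12 \sqrt{2} \approx -154.03$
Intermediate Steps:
$O{\left(S \right)} = 6 \sqrt{1 + S}$ ($O{\left(S \right)} = \left(6 + 0\right) \sqrt{1 + S} = 6 \sqrt{1 + S}$)
$-171 + O{\left(d{\left(5 \right)} \right)} = -171 + 6 \sqrt{1 + 7} = -171 + 6 \sqrt{8} = -171 + 6 \cdot 2 \sqrt{2} = -171 + 12 \sqrt{2}$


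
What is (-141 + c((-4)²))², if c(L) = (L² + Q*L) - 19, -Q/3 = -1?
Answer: 20736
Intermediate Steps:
Q = 3 (Q = -3*(-1) = 3)
c(L) = -19 + L² + 3*L (c(L) = (L² + 3*L) - 19 = -19 + L² + 3*L)
(-141 + c((-4)²))² = (-141 + (-19 + ((-4)²)² + 3*(-4)²))² = (-141 + (-19 + 16² + 3*16))² = (-141 + (-19 + 256 + 48))² = (-141 + 285)² = 144² = 20736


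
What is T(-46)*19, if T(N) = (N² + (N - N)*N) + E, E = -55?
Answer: 39159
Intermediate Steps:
T(N) = -55 + N² (T(N) = (N² + (N - N)*N) - 55 = (N² + 0*N) - 55 = (N² + 0) - 55 = N² - 55 = -55 + N²)
T(-46)*19 = (-55 + (-46)²)*19 = (-55 + 2116)*19 = 2061*19 = 39159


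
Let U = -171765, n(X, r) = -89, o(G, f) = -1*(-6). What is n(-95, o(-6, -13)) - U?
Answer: 171676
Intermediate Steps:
o(G, f) = 6
n(-95, o(-6, -13)) - U = -89 - 1*(-171765) = -89 + 171765 = 171676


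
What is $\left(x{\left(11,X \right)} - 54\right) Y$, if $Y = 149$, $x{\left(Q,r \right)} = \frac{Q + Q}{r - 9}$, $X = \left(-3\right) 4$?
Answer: $- \frac{172244}{21} \approx -8202.1$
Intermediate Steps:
$X = -12$
$x{\left(Q,r \right)} = \frac{2 Q}{-9 + r}$
$\left(x{\left(11,X \right)} - 54\right) Y = \left(2 \cdot 11 \frac{1}{-9 - 12} - 54\right) 149 = \left(2 \cdot 11 \frac{1}{-21} - 54\right) 149 = \left(2 \cdot 11 \left(- \frac{1}{21}\right) - 54\right) 149 = \left(- \frac{22}{21} - 54\right) 149 = \left(- \frac{1156}{21}\right) 149 = - \frac{172244}{21}$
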